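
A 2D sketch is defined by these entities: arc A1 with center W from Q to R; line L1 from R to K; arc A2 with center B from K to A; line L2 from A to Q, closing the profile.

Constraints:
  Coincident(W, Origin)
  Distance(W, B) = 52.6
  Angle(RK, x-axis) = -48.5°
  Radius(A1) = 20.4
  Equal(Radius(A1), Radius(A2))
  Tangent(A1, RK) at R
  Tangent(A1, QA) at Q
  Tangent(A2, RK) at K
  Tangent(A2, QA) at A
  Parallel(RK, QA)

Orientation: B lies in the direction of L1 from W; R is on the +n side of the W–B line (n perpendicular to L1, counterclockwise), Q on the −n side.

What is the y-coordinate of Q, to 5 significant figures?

-13.517

W is at the origin and B lies 52.6 along u from W, so B = 52.6·u = (34.854, -39.395). Tangency of A1 to both parallel lines with radius 20.4 puts R and Q at W ± 20.4·n: R = (15.279, 13.517), Q = (-15.279, -13.517). So Q.y = -13.517.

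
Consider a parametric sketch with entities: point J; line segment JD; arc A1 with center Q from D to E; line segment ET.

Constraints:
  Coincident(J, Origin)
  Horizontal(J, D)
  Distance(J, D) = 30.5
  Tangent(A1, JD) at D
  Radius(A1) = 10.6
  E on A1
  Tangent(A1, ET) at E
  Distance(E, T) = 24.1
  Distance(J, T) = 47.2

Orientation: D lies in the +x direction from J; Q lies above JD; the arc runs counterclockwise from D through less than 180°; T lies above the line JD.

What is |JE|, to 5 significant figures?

42.831

J is at the origin; JD is horizontal with |JD| = 30.5 and D on the +x side, so D = (30.500, 0.0000). The tangent condition forces QD to be normal to JD, so Q = D + (0, 10.6) = (30.500, 10.600). Since QE ⟂ ET (tangency), |QT| = √(10.6² + 24.1²) = 26.328 regardless of where E sits on A1. So T lies on both circle(J, 47.2) and circle(Q, 26.328); the above-JD intersection is T = (29.424, 36.906). E is the foot of the tangent from T: E = (40.020, 15.261).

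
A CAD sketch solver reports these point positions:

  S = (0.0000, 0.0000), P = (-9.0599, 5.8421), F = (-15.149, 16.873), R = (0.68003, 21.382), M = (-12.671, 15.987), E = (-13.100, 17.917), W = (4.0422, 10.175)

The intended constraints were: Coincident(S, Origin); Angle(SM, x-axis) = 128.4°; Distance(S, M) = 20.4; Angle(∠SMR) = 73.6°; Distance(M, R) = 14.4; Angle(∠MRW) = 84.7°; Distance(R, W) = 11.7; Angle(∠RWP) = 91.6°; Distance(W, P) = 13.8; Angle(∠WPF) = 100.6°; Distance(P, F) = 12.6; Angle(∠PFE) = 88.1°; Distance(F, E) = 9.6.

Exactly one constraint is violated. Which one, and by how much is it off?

Distance(F, E) = 9.6 — off by 7.30.

S = (0.00, 0.00) ✓; SM at 128.4° ✓; |SM| = 20.40 ✓; ∠SMR = 73.60° ✓; |MR| = 14.40 ✓; ∠MRW = 84.70° ✓; |RW| = 11.70 ✓; ∠RWP = 91.60° ✓; |WP| = 13.80 ✓; ∠WPF = 100.6° ✓; |PF| = 12.60 ✓; ∠PFE = 88.10° ✓; |FE| = 2.300 ✗.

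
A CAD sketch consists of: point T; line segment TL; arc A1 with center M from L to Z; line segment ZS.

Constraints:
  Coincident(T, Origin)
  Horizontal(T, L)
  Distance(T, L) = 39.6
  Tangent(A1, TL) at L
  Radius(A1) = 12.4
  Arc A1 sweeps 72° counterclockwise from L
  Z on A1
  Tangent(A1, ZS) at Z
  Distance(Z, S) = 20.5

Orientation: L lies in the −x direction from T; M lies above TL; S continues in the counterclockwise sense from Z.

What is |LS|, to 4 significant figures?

33.41

On A1, L sits at bearing -90° from M; a 72° counterclockwise sweep puts Z at bearing -18°, so Z = M + 12.4·(cos -18°, sin -18°) = (-27.81, 8.568). Since A1 is tangent to ZS there, MZ ⟂ ZS, so ZS runs along (−sin -18°, cos -18°); with |ZS| = 20.5, S = (-21.47, 28.06). Then |LS| = |S − L| = 33.41.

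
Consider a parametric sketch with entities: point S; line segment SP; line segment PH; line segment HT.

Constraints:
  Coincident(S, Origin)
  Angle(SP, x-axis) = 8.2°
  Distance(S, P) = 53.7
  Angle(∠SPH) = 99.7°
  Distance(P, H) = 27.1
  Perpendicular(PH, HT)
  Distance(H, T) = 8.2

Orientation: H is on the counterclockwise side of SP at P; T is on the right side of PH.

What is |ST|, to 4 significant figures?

71.02

∠SPH = 99.7°, so PH runs at 8.2° + (180° − 99.7°) = 88.50° from the x-axis; with |PH| = 27.1, H = P + 27.1·(cos 88.50°, sin 88.50°) = (53.86, 34.75). PH ⟂ HT; with |HT| = 8.2 on the right of PH, T = H + 8.2·(0.9997, -0.02618) = (62.06, 34.54). Then |ST| = |T − S| = 71.02.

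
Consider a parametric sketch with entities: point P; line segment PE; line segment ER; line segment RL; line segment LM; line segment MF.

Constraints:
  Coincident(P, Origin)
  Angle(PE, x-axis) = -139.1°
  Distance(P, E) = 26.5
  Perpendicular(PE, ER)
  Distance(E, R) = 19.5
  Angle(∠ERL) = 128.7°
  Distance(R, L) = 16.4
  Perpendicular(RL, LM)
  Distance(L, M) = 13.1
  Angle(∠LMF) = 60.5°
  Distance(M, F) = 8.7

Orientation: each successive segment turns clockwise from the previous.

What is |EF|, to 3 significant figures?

22.0

RL ⟂ LM, so LM runs at -10.4°; with |LM| = 13.1, M = (-17.0, 11.2). ∠LMF = 60.5° gives MF at -130° from the x-axis; with |MF| = 8.7, F = (-22.5, 4.48). Then |EF| = |F − E| = 22.0.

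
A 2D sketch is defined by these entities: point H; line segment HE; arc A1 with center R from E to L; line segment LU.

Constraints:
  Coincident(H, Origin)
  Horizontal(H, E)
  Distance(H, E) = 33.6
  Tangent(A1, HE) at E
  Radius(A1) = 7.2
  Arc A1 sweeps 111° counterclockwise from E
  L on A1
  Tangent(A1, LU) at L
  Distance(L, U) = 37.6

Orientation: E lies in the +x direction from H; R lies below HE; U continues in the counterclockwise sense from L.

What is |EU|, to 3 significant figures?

45.4

H is at the origin; H and E share the same y with |HE| = 33.6 and E on the +x side, so E = (33.6, 0.00). Since A1 is tangent to HE there, RE ⟂ HE, so R = E + (0, -7.2) = (33.6, -7.20). On A1, E sits at bearing 90° from R; a 111° counterclockwise sweep puts L at bearing 201°, so L = R + 7.2·(cos 201°, sin 201°) = (26.9, -9.78). Since A1 is tangent to LU there, RL ⟂ LU, so LU runs along (−sin 201°, cos 201°); with |LU| = 37.6, U = (40.4, -44.9). Then |EU| = |U − E| = 45.4.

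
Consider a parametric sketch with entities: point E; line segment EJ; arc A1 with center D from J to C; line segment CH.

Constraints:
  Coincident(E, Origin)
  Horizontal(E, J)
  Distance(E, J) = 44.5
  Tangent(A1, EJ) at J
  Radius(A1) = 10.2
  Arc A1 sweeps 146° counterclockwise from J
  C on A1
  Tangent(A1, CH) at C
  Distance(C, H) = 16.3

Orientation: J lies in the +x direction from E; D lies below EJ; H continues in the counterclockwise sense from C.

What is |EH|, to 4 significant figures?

59.22

On A1, J sits at bearing 90° from D; a 146° counterclockwise sweep puts C at bearing 236°, so C = D + 10.2·(cos 236°, sin 236°) = (38.80, -18.66). Tangency of A1 to CH means the radius DC is perpendicular to CH, so CH runs along (−sin 236°, cos 236°); with |CH| = 16.3, H = (52.31, -27.77). Then |EH| = |H − E| = 59.22.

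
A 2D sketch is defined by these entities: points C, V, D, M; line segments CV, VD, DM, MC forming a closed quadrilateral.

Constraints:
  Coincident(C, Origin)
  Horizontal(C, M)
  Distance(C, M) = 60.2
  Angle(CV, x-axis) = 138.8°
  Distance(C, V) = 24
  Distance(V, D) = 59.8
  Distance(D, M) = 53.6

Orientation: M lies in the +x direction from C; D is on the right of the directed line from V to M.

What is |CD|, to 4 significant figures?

36.72

C is at the origin; C and M share the same y with |CM| = 60.2 and M in +x, so M = (60.2, 0). CV runs at 138.8° with |CV| = 24.0, so V = (-18.06, 15.81). D is determined by |VD| = 59.8 and |DM| = 53.6 together: it lies at the intersection of circle(V, 59.8) and circle(M, 53.6). With |VM| = 79.84, the foot of the radical line on VM is 44.32 from V and the perpendicular offset is √(59.8² − 44.32²) = 40.14. Taking the right-of-VM solution: D = (17.44, -32.32).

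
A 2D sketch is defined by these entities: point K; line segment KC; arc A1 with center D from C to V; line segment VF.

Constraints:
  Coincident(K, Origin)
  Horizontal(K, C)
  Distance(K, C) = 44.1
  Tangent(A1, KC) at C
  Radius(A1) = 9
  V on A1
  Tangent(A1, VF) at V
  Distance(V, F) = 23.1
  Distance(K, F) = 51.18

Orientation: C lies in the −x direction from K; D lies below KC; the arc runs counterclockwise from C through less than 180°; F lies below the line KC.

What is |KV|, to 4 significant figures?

53.47

Checks: |DV| = 9.000 ✓; ∠(DV, VF) = 90.00° ✓; |VF| = 23.10 ✓; |KF| = 51.18 ✓.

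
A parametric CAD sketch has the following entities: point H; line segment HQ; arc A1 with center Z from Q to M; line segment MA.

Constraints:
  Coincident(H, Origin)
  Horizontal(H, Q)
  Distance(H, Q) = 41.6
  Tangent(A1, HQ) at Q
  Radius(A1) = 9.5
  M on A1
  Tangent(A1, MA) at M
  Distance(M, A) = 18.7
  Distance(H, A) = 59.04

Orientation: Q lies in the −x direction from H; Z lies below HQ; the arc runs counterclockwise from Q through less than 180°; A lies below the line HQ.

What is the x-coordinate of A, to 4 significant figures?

-52.19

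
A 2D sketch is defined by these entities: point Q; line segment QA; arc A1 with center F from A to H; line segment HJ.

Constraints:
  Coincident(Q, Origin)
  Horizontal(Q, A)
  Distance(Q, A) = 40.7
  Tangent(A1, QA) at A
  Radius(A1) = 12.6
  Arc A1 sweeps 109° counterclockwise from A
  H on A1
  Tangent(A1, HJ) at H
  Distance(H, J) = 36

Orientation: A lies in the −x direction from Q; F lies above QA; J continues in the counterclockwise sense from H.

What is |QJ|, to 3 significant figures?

64.9

Q is at the origin; Q and A share the same y with |QA| = 40.7 and A on the −x side, so A = (-40.7, 0.00). A1 meets QA tangentially, so FA is at right angles to QA, so F = A + (0, 12.6) = (-40.7, 12.6). On A1, A sits at bearing -90° from F; a 109° counterclockwise sweep puts H at bearing 19°, so H = F + 12.6·(cos 19°, sin 19°) = (-28.8, 16.7). A1 meets HJ tangentially, so FH is at right angles to HJ, so HJ runs along (−sin 19°, cos 19°); with |HJ| = 36.0, J = (-40.5, 50.7). Then |QJ| = |J − Q| = 64.9.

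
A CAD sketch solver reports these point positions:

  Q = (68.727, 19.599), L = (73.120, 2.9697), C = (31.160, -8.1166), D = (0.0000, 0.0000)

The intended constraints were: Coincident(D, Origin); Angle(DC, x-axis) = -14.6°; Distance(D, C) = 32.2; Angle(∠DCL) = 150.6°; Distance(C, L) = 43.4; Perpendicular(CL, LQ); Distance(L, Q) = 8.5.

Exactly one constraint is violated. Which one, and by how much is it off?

Distance(L, Q) = 8.5 — off by 8.70.

D = (0.00, 0.00) ✓; DC at -14.60° ✓; |DC| = 32.20 ✓; ∠DCL = 150.6° ✓; |CL| = 43.40 ✓; ∠(CL, LQ) = 90.00° ✓; |LQ| = 17.20 ✗.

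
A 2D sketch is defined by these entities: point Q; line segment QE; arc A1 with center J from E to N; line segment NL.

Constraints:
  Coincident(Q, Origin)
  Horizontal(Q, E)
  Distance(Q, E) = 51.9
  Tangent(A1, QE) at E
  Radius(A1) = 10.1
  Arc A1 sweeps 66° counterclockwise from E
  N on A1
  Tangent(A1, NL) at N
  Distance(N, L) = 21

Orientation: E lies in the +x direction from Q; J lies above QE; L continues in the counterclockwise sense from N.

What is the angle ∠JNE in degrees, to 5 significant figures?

57.000°

Since A1 is tangent to QE there, JE ⟂ QE, so J = E + (0, 10.1) = (51.900, 10.100). On A1, E sits at bearing -90° from J; a 66° counterclockwise sweep puts N at bearing -24°, so N = J + 10.1·(cos -24°, sin -24°) = (61.127, 5.9920). Then cos ∠JNE = NJ·NE / (|NJ||NE|), giving 57.000°.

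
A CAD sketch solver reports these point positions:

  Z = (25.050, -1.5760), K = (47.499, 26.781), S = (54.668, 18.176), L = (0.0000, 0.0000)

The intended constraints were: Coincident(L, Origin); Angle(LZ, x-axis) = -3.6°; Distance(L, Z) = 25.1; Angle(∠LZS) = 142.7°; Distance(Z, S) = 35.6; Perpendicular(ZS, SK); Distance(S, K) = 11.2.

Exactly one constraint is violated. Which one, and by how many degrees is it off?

Perpendicular(ZS, SK) — off by 6.10°.

L = (0.00, 0.00) ✓; LZ at -3.600° ✓; |LZ| = 25.10 ✓; ∠LZS = 142.7° ✓; |ZS| = 35.60 ✓; ∠(ZS, SK) = 96.10° ✗; |SK| = 11.20 ✓.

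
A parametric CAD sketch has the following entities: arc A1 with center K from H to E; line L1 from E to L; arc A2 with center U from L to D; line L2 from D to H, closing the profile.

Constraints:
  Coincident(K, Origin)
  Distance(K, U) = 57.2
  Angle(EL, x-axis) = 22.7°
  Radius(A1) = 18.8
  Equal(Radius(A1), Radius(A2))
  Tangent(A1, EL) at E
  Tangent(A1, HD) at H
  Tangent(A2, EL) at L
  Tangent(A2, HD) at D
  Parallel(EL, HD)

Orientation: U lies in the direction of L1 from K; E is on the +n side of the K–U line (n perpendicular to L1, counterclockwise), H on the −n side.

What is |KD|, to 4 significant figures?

60.21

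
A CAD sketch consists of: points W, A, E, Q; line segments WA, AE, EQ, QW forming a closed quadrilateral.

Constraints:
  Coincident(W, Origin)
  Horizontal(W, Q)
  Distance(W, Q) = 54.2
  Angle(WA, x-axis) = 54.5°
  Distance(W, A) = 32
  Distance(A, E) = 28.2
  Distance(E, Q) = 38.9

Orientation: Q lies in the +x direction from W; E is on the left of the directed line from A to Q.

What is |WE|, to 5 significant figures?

58.119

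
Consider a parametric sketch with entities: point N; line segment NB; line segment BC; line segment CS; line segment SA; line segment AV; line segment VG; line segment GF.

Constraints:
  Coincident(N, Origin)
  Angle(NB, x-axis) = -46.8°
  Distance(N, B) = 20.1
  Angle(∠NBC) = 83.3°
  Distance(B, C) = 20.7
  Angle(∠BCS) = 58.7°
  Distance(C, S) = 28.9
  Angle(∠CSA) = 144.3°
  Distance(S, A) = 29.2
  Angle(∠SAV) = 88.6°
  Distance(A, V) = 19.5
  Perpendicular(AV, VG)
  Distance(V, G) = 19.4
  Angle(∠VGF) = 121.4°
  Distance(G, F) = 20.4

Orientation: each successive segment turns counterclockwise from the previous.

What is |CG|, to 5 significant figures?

32.869

∠SAV = 88.6° gives AV at -61.700° from the x-axis; with |AV| = 19.5, V = (-18.263, -24.778). AV ⟂ VG, so VG runs at 28.300°; with |VG| = 19.4, G = (-1.1816, -15.580). Then |CG| = |G − C| = 32.869.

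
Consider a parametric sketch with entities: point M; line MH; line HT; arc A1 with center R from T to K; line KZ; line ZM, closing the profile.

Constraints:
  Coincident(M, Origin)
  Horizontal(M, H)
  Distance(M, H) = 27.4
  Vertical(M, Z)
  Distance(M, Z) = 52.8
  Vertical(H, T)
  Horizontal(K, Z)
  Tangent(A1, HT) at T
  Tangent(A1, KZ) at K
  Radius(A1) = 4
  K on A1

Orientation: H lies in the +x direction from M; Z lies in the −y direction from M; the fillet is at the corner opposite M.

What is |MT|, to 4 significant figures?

55.97

The virtual corner opposite M is at (27.40, -52.80). The tangent condition forces RT to be normal to HT and the tangent condition forces RK to be normal to KZ, with radius 4.0, so the center R sits 4.0 in from both sides at R = (23.40, -48.80). That places the tangent points at T = (27.40, -48.80) on HT and K = (23.40, -52.80) on KZ. Then |MT| = |T − M| = 55.97.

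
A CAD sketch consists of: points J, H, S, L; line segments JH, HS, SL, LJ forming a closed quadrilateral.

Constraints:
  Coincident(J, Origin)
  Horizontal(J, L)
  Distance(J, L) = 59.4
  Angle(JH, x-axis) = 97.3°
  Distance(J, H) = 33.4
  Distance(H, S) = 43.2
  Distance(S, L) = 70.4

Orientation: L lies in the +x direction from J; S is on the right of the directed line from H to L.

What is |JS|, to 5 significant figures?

14.134

Checks: |HS| = 43.20 ✓; |SL| = 70.40 ✓.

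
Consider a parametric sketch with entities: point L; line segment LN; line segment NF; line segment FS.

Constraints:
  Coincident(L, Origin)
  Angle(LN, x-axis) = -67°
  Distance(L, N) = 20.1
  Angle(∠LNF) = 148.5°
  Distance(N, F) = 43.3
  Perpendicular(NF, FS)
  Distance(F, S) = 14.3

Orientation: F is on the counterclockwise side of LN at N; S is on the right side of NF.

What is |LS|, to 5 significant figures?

65.329

L is at the origin; LN runs at -67.0° with length 20.1, so N = 20.1·(cos -67.0°, sin -67.0°) = (7.8537, -18.502). ∠LNF = 148.5°, so NF runs at -67.0° + (180° − 148.5°) = -35.500° from the x-axis; with |NF| = 43.3, F = N + 43.3·(cos -35.500°, sin -35.500°) = (43.105, -43.647). NF is perpendicular to FS; with |FS| = 14.3 on the right of NF, S = F + 14.3·(-0.58070, -0.81412) = (34.801, -55.288). Then |LS| = |S − L| = 65.329.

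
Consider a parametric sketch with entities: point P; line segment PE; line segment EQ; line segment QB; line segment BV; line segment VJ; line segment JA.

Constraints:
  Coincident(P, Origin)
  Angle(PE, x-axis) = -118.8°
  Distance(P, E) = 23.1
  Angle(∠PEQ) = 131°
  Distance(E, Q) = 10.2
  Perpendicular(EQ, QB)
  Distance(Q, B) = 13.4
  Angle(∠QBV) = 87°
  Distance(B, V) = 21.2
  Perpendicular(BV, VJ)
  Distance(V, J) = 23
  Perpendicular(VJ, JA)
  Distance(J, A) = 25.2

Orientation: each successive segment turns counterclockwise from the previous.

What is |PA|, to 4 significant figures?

40.64

The perpendicularity gives VJ at right angles to BV, so VJ runs at -156.8°; with |VJ| = 23.0, J = (-24.52, -14.76). VJ is perpendicular to JA, so JA runs at -66.80°; with |JA| = 25.2, A = (-14.60, -37.93). Then |PA| = |A − P| = 40.64.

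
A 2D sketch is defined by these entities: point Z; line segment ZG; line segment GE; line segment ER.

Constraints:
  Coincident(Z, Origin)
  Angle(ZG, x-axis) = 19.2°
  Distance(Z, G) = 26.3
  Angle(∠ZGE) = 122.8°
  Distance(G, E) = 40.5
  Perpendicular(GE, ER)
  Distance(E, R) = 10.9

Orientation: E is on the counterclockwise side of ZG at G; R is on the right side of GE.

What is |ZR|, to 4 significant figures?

63.93

Z is at the origin; ZG runs at 19.2° with length 26.3, so G = 26.3·(cos 19.2°, sin 19.2°) = (24.84, 8.649). ∠ZGE = 122.8°, so GE runs at 19.2° + (180° − 122.8°) = 76.40° from the x-axis; with |GE| = 40.5, E = G + 40.5·(cos 76.40°, sin 76.40°) = (34.36, 48.01). GE is perpendicular to ER; with |ER| = 10.9 on the right of GE, R = E + 10.9·(0.9720, -0.2351) = (44.95, 45.45). Then |ZR| = |R − Z| = 63.93.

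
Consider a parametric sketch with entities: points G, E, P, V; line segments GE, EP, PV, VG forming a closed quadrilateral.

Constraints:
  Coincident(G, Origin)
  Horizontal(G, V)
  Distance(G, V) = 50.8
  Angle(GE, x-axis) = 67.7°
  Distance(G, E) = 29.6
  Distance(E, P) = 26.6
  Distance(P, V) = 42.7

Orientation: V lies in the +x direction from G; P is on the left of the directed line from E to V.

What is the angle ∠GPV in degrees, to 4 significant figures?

63.27°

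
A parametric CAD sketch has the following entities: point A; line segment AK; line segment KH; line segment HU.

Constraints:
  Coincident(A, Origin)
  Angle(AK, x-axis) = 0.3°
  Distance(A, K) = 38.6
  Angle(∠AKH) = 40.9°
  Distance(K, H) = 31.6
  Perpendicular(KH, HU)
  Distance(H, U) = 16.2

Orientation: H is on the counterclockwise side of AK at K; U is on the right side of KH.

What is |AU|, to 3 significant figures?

41.5

∠AKH = 40.9°, so KH runs at 0.3° + (180° − 40.9°) = 139° from the x-axis; with |KH| = 31.6, H = K + 31.6·(cos 139°, sin 139°) = (14.6, 20.8). KH is perpendicular to HU; with |HU| = 16.2 on the right of KH, U = H + 16.2·(0.651, 0.759) = (25.1, 33.1). Then |AU| = |U − A| = 41.5.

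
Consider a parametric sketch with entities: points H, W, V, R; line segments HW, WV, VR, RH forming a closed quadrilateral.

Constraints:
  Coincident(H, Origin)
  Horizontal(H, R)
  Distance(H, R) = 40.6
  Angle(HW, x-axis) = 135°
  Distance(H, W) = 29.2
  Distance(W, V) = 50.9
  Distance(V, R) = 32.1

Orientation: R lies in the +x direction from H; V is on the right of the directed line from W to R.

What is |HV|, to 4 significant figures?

21.79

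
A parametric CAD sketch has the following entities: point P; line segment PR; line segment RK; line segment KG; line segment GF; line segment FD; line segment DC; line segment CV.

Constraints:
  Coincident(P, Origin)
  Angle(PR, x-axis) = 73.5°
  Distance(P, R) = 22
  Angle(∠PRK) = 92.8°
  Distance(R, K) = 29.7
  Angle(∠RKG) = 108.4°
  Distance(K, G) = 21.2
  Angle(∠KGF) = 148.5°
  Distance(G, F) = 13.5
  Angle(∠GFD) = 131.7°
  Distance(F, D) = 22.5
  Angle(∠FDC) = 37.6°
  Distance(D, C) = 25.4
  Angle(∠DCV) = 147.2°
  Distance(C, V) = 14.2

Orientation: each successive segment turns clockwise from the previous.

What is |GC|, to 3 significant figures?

12.6

P is at the origin; PR runs at 73.5° with length 22.0, so R = (6.25, 21.1). ∠PRK = 92.8° gives RK at -13.7° from the x-axis; with |RK| = 29.7, K = (35.1, 14.1). ∠RKG = 108.4° gives KG at -85.3° from the x-axis; with |KG| = 21.2, G = (36.8, -7.07). ∠KGF = 148.5° gives GF at -117° from the x-axis; with |GF| = 13.5, F = (30.8, -19.1). ∠GFD = 131.7° gives FD at -165° from the x-axis; with |FD| = 22.5, D = (9.01, -24.9). ∠FDC = 37.6° gives DC at 52.5° from the x-axis; with |DC| = 25.4, C = (24.5, -4.75). Then |GC| = |C − G| = 12.6.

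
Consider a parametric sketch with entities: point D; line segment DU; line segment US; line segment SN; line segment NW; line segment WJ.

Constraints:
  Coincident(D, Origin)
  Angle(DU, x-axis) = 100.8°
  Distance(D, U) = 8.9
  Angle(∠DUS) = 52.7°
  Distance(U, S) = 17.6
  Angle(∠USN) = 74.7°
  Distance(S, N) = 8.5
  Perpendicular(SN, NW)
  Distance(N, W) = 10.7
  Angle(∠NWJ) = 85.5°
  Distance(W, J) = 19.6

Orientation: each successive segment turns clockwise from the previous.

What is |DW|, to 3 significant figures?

1.74

∠USN = 74.7° gives SN at -132° from the x-axis; with |SN| = 8.5, N = (8.42, -5.45). The perpendicularity gives NW at right angles to SN, so NW runs at 138°; with |NW| = 10.7, W = (0.441, 1.68). Then |DW| = |W − D| = 1.74.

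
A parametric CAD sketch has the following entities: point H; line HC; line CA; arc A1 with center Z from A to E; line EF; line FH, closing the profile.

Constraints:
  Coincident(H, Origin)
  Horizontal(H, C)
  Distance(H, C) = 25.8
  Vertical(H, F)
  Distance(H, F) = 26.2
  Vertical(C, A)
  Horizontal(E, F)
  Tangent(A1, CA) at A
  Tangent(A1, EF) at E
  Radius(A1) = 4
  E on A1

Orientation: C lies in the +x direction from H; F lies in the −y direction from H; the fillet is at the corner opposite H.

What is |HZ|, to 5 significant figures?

31.114

H is at the origin; HC is horizontal with |HC| = 25.8 and C on the +x side, so C = (25.800, 0.0000). H and F share the same x with |HF| = 26.2 and F on the −y side, so F = (0.0000, -26.200). The virtual corner opposite H is at (25.800, -26.200). A1 meets CA tangentially, so ZA is at right angles to CA and since A1 is tangent to EF there, ZE ⟂ EF, with radius 4.0, so the center Z sits 4.0 in from both sides at Z = (21.800, -22.200). Then |HZ| = |Z − H| = 31.114.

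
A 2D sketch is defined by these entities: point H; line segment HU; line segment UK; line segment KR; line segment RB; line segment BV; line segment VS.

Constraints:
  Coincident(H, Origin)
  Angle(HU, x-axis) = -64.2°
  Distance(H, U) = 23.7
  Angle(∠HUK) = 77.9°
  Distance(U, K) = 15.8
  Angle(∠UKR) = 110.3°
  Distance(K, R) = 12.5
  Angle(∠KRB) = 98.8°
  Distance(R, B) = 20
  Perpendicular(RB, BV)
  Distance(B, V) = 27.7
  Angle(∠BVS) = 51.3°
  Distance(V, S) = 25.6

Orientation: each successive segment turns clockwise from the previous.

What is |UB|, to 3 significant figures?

21.6

H is at the origin; HU runs at -64.2° with length 23.7, so U = (10.3, -21.3). ∠HUK = 77.9° gives UK at -166° from the x-axis; with |UK| = 15.8, K = (-5.04, -25.1). ∠UKR = 110.3° gives KR at 124° from the x-axis; with |KR| = 12.5, R = (-12.0, -14.7). ∠KRB = 98.8° gives RB at 42.8° from the x-axis; with |RB| = 20.0, B = (2.65, -1.13). Then |UB| = |B − U| = 21.6.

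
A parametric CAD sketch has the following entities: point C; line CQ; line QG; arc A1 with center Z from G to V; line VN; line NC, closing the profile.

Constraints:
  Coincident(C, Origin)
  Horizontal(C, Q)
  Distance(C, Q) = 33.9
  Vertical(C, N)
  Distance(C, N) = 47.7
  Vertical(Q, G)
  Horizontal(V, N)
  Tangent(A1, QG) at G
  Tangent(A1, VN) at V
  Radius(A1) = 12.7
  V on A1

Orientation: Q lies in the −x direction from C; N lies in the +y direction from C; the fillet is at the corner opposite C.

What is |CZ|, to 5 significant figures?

40.920

C and N share the same x with |CN| = 47.7 and N on the +y side, so N = (0.0000, 47.700). The virtual corner opposite C is at (-33.900, 47.700). The tangent condition forces ZG to be normal to QG and tangency of A1 to VN means the radius ZV is perpendicular to VN, with radius 12.7, so the center Z sits 12.7 in from both sides at Z = (-21.200, 35.000). Then |CZ| = |Z − C| = 40.920.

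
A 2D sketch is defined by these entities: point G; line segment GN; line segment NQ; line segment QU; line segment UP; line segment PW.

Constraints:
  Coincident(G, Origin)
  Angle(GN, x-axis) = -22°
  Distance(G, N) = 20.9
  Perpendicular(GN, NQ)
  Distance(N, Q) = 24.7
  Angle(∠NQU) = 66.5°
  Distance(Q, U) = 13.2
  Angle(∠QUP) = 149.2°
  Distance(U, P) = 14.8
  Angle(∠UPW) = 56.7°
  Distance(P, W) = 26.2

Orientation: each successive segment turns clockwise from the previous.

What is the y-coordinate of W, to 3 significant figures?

-15.7

∠QUP = 149.2° gives UP at 104° from the x-axis; with |UP| = 14.8, P = (-2.63, -6.94). ∠UPW = 56.7° gives PW at -19.6° from the x-axis; with |PW| = 26.2, W = (22.1, -15.7). So W.y = -15.7.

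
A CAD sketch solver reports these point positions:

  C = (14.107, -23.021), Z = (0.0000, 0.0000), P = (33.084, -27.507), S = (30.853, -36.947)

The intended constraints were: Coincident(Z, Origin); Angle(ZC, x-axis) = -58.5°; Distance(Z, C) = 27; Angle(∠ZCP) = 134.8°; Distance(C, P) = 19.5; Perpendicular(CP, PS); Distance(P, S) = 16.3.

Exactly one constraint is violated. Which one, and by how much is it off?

Distance(P, S) = 16.3 — off by 6.60.

Z = (0.00, 0.00) ✓; ZC at -58.50° ✓; |ZC| = 27.00 ✓; ∠ZCP = 134.8° ✓; |CP| = 19.50 ✓; ∠(CP, PS) = 90.00° ✓; |PS| = 9.700 ✗.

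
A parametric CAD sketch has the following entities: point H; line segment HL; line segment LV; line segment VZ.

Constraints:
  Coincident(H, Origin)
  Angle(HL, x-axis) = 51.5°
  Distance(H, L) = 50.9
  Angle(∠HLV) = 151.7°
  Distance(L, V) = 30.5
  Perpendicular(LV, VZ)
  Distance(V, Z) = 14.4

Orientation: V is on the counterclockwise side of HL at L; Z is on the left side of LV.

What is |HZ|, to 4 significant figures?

75.94

∠HLV = 151.7°, so LV runs at 51.5° + (180° − 151.7°) = 79.80° from the x-axis; with |LV| = 30.5, V = L + 30.5·(cos 79.80°, sin 79.80°) = (37.09, 69.85). LV ⟂ VZ; with |VZ| = 14.4 on the left of LV, Z = V + 14.4·(-0.9842, 0.1771) = (22.91, 72.40). Then |HZ| = |Z − H| = 75.94.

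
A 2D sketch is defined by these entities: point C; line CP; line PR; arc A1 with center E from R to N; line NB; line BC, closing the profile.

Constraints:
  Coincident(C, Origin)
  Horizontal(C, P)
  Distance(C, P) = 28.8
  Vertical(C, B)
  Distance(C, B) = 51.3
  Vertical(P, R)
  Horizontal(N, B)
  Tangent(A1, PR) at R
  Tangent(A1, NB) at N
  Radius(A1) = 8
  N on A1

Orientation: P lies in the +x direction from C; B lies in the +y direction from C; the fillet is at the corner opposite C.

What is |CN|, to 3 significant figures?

55.4

C is at the origin; CP is horizontal with |CP| = 28.8 and P on the +x side, so P = (28.8, 0.00). CB is vertical with |CB| = 51.3 and B on the +y side, so B = (0.00, 51.3). The virtual corner opposite C is at (28.8, 51.3). Since A1 is tangent to PR there, ER ⟂ PR and the tangent condition forces EN to be normal to NB, with radius 8.0, so the center E sits 8.0 in from both sides at E = (20.8, 43.3). That places the tangent points at R = (28.8, 43.3) on PR and N = (20.8, 51.3) on NB. Then |CN| = |N − C| = 55.4.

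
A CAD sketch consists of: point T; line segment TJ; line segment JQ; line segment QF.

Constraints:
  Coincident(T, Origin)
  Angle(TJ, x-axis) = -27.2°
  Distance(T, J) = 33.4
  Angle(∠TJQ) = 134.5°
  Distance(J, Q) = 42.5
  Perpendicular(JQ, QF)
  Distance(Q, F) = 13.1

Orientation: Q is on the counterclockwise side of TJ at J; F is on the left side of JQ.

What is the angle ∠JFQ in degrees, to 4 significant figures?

72.87°

T is at the origin; TJ runs at -27.2° with length 33.4, so J = 33.4·(cos -27.2°, sin -27.2°) = (29.71, -15.27). ∠TJQ = 134.5°, so JQ runs at -27.2° + (180° − 134.5°) = 18.30° from the x-axis; with |JQ| = 42.5, Q = J + 42.5·(cos 18.30°, sin 18.30°) = (70.06, -1.922). The perpendicularity gives QF at right angles to JQ; with |QF| = 13.1 on the left of JQ, F = Q + 13.1·(-0.3140, 0.9494) = (65.94, 10.52). Then cos ∠JFQ = FJ·FQ / (|FJ||FQ|), giving 72.87°.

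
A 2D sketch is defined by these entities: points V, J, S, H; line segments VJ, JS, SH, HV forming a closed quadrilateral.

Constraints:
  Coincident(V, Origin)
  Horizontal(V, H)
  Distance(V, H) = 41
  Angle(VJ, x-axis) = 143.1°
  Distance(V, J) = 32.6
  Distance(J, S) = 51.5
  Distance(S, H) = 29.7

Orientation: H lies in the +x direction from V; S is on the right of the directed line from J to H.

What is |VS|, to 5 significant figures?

18.944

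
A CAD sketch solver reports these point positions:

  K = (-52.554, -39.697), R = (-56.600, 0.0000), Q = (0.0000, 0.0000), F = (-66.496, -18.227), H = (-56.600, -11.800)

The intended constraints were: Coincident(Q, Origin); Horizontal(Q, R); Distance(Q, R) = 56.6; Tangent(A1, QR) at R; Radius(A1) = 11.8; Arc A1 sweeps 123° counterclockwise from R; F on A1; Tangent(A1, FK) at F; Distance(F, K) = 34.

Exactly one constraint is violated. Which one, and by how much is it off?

Distance(F, K) = 34 — off by 8.40.

Q = (0.00, 0.00) ✓; Q.y = 0.00, R.y = 0.00 ✓; |QR| = 56.60 ✓; ∠(HR, RQ) = 90.00° ✓; |HR| = 11.80 ✓; bearing(H→F) − bearing(H→R) = 123.0° ✓; |HF| = 11.80 ✓; ∠(HF, FK) = 90.00° ✓; |FK| = 25.60 ✗.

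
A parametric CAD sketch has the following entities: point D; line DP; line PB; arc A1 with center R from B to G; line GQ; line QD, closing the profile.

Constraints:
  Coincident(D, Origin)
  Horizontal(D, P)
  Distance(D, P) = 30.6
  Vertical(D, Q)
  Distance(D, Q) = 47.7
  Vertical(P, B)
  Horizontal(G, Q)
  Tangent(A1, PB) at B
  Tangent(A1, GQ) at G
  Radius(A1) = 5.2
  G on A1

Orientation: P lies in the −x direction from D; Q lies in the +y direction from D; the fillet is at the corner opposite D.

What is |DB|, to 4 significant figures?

52.37

D is at the origin; D and P share the same y with |DP| = 30.6 and P on the −x side, so P = (-30.60, 0.000). DQ is vertical with |DQ| = 47.7 and Q on the +y side, so Q = (0.000, 47.70). The virtual corner opposite D is at (-30.60, 47.70). The tangent condition forces RB to be normal to PB and the tangent condition forces RG to be normal to GQ, with radius 5.2, so the center R sits 5.2 in from both sides at R = (-25.40, 42.50). That places the tangent points at B = (-30.60, 42.50) on PB and G = (-25.40, 47.70) on GQ. Then |DB| = |B − D| = 52.37.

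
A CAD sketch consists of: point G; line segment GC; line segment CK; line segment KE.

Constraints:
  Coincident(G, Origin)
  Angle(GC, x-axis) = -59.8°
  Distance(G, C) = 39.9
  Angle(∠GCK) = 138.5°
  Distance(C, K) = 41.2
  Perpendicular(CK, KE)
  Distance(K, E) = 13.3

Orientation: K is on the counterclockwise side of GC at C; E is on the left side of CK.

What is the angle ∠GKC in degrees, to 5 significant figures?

20.402°

G is at the origin; GC runs at -59.8° with length 39.9, so C = 39.9·(cos -59.8°, sin -59.8°) = (20.070, -34.485). ∠GCK = 138.5°, so CK runs at -59.8° + (180° − 138.5°) = -18.300° from the x-axis; with |CK| = 41.2, K = C + 41.2·(cos -18.300°, sin -18.300°) = (59.187, -47.421). Then cos ∠GKC = KG·KC / (|KG||KC|), giving 20.402°.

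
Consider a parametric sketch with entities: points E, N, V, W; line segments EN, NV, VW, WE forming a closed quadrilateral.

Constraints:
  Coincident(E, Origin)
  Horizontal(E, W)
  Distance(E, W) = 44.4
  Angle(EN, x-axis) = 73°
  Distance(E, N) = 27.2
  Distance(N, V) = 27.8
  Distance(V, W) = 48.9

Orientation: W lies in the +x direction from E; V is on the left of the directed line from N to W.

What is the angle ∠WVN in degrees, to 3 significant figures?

64.8°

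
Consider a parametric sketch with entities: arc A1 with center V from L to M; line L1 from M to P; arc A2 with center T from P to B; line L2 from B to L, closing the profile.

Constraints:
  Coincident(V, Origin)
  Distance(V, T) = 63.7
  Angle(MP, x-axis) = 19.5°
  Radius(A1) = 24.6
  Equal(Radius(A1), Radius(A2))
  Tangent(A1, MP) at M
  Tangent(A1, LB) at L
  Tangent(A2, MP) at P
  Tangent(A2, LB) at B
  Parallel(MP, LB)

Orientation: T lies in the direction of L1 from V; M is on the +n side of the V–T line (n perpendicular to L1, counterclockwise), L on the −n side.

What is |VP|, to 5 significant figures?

68.285

The slot axis is L1's direction at 19.5°, so u = (cos 19.5°, sin 19.5°) = (0.94264, 0.33381) and n = (−sin 19.5°, cos 19.5°) = (-0.33381, 0.94264). V is at the origin and T lies 63.7 along u from V, so T = 63.7·u = (60.046, 21.263). Tangency of A1 to both parallel lines with radius 24.6 puts M and L at V ± 24.6·n: M = (-8.2116, 23.189), L = (8.2116, -23.189). Equal radii place P and B the same way about T: P = T + 24.6·n = (51.835, 44.452), B = T − 24.6·n = (68.258, -1.9255). Then |VP| = |P − V| = 68.285.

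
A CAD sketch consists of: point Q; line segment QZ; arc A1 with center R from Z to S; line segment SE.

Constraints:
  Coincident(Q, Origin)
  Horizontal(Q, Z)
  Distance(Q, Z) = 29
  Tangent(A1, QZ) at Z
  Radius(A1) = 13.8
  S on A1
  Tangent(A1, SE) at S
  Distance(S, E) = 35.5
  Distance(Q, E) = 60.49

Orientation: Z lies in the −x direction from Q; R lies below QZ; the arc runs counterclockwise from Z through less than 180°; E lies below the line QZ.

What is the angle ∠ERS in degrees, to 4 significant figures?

68.76°

Q is at the origin; Q and Z share the same y with |QZ| = 29.0 and Z on the −x side, so Z = (-29.00, 0.000). Tangency of A1 to QZ means the radius RZ is perpendicular to QZ, so R = Z + (0, -13.8) = (-29.00, -13.80). Since RS ⟂ SE (tangency), |RE| = √(13.8² + 35.5²) = 38.09 regardless of where S sits on A1. So E lies on both circle(Q, 60.49) and circle(R, 38.09); the below-QZ intersection is E = (-31.20, -51.82). S is the foot of the tangent from E: S = (-42.13, -18.05).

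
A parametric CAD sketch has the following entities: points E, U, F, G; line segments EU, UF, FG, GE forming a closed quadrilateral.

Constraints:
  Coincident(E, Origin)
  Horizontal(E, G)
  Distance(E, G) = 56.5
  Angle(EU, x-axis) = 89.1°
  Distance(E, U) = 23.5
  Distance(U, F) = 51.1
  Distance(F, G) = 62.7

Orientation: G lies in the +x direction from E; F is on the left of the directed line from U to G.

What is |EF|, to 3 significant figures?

69.9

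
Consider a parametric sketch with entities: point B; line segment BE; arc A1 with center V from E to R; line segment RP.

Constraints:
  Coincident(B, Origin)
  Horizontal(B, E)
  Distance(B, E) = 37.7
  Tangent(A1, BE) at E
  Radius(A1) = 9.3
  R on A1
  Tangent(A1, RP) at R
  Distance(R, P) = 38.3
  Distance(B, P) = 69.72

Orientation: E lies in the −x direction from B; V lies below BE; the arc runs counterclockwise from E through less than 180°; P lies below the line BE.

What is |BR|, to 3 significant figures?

47.6

Checks: |VE| = 9.300 ✓; |VR| = 9.300 ✓; ∠(VR, RP) = 90.00° ✓; |RP| = 38.30 ✓; |BP| = 69.72 ✓.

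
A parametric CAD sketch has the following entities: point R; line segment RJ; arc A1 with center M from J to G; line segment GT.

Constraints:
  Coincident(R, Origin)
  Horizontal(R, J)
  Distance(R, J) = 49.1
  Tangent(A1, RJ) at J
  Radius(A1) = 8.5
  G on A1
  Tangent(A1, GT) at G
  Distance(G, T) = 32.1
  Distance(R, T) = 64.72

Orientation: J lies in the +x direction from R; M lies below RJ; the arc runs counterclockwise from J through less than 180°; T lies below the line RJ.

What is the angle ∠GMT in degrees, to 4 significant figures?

75.17°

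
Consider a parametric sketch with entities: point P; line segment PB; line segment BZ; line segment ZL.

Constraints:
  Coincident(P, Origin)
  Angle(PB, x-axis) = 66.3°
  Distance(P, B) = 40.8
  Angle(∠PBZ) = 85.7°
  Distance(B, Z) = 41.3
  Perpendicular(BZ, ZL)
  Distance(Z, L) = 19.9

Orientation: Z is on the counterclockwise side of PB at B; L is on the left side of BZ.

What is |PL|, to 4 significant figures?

43.52

P is at the origin; PB runs at 66.3° with length 40.8, so B = 40.8·(cos 66.3°, sin 66.3°) = (16.40, 37.36). ∠PBZ = 85.7°, so BZ runs at 66.3° + (180° − 85.7°) = 160.6° from the x-axis; with |BZ| = 41.3, Z = B + 41.3·(cos 160.6°, sin 160.6°) = (-22.56, 51.08). The perpendicularity gives ZL at right angles to BZ; with |ZL| = 19.9 on the left of BZ, L = Z + 19.9·(-0.3322, -0.9432) = (-29.17, 32.31). Then |PL| = |L − P| = 43.52.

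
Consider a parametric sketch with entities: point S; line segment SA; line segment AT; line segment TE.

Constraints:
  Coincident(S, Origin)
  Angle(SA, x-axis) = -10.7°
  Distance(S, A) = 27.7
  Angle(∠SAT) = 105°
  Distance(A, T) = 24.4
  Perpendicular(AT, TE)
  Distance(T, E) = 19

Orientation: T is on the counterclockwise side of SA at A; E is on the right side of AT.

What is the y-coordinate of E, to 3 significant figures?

8.60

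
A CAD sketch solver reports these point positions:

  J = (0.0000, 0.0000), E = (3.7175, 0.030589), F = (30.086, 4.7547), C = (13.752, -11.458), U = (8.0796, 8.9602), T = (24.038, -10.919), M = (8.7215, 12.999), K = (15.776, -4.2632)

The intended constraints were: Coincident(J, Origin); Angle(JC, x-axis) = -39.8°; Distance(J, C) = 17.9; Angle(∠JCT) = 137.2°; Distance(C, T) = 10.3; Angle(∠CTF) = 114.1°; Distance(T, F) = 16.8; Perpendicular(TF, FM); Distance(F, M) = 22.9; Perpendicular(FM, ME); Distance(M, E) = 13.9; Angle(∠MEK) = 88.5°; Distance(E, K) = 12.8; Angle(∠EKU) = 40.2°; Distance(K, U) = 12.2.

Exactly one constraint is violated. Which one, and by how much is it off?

Distance(K, U) = 12.2 — off by 3.10.

J = (0.00, 0.00) ✓; JC at -39.80° ✓; |JC| = 17.90 ✓; ∠JCT = 137.2° ✓; |CT| = 10.30 ✓; ∠CTF = 114.1° ✓; |TF| = 16.80 ✓; ∠(TF, FM) = 90.00° ✓; |FM| = 22.90 ✓; ∠(FM, ME) = 90.00° ✓; |ME| = 13.90 ✓; ∠MEK = 88.50° ✓; |EK| = 12.80 ✓; ∠EKU = 40.20° ✓; |KU| = 15.30 ✗.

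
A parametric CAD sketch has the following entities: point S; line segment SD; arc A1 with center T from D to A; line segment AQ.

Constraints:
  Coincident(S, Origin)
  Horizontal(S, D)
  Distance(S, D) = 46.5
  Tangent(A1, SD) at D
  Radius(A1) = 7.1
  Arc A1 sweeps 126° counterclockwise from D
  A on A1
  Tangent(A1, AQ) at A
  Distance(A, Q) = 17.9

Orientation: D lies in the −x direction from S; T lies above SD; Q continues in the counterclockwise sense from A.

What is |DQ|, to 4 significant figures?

26.19

S is at the origin; SD is horizontal with |SD| = 46.5 and D on the −x side, so D = (-46.50, 0.000). A1 meets SD tangentially, so TD is at right angles to SD, so T = D + (0, 7.1) = (-46.50, 7.100). On A1, D sits at bearing -90° from T; a 126° counterclockwise sweep puts A at bearing 36°, so A = T + 7.1·(cos 36°, sin 36°) = (-40.76, 11.27). A1 meets AQ tangentially, so TA is at right angles to AQ, so AQ runs along (−sin 36°, cos 36°); with |AQ| = 17.9, Q = (-51.28, 25.75). Then |DQ| = |Q − D| = 26.19.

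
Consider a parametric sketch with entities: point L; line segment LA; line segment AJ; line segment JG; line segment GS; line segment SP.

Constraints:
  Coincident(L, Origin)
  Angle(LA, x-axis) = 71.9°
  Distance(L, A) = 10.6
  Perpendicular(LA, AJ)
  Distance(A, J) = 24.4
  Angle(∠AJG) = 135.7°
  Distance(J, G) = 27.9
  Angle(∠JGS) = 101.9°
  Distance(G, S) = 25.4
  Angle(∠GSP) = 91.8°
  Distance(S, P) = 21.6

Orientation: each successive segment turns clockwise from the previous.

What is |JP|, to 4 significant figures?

32.34

∠JGS = 101.9° gives GS at -140.5° from the x-axis; with |GS| = 25.4, S = (19.81, -38.39). ∠GSP = 91.8° gives SP at 131.3° from the x-axis; with |SP| = 21.6, P = (5.556, -22.16). Then |JP| = |P − J| = 32.34.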